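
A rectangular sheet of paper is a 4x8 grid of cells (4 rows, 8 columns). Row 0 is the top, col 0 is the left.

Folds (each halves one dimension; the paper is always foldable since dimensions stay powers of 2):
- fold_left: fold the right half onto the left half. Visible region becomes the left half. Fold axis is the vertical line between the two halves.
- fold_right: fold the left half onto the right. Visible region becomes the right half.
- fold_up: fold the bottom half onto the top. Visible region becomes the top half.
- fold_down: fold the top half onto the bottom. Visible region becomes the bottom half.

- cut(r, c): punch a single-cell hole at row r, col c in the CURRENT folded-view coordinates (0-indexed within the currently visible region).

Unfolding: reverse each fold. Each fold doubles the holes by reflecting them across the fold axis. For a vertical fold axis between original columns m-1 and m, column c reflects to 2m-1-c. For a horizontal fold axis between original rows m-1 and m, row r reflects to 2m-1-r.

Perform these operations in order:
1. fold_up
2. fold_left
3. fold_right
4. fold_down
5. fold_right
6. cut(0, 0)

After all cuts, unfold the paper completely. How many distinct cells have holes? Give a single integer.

Op 1 fold_up: fold axis h@2; visible region now rows[0,2) x cols[0,8) = 2x8
Op 2 fold_left: fold axis v@4; visible region now rows[0,2) x cols[0,4) = 2x4
Op 3 fold_right: fold axis v@2; visible region now rows[0,2) x cols[2,4) = 2x2
Op 4 fold_down: fold axis h@1; visible region now rows[1,2) x cols[2,4) = 1x2
Op 5 fold_right: fold axis v@3; visible region now rows[1,2) x cols[3,4) = 1x1
Op 6 cut(0, 0): punch at orig (1,3); cuts so far [(1, 3)]; region rows[1,2) x cols[3,4) = 1x1
Unfold 1 (reflect across v@3): 2 holes -> [(1, 2), (1, 3)]
Unfold 2 (reflect across h@1): 4 holes -> [(0, 2), (0, 3), (1, 2), (1, 3)]
Unfold 3 (reflect across v@2): 8 holes -> [(0, 0), (0, 1), (0, 2), (0, 3), (1, 0), (1, 1), (1, 2), (1, 3)]
Unfold 4 (reflect across v@4): 16 holes -> [(0, 0), (0, 1), (0, 2), (0, 3), (0, 4), (0, 5), (0, 6), (0, 7), (1, 0), (1, 1), (1, 2), (1, 3), (1, 4), (1, 5), (1, 6), (1, 7)]
Unfold 5 (reflect across h@2): 32 holes -> [(0, 0), (0, 1), (0, 2), (0, 3), (0, 4), (0, 5), (0, 6), (0, 7), (1, 0), (1, 1), (1, 2), (1, 3), (1, 4), (1, 5), (1, 6), (1, 7), (2, 0), (2, 1), (2, 2), (2, 3), (2, 4), (2, 5), (2, 6), (2, 7), (3, 0), (3, 1), (3, 2), (3, 3), (3, 4), (3, 5), (3, 6), (3, 7)]

Answer: 32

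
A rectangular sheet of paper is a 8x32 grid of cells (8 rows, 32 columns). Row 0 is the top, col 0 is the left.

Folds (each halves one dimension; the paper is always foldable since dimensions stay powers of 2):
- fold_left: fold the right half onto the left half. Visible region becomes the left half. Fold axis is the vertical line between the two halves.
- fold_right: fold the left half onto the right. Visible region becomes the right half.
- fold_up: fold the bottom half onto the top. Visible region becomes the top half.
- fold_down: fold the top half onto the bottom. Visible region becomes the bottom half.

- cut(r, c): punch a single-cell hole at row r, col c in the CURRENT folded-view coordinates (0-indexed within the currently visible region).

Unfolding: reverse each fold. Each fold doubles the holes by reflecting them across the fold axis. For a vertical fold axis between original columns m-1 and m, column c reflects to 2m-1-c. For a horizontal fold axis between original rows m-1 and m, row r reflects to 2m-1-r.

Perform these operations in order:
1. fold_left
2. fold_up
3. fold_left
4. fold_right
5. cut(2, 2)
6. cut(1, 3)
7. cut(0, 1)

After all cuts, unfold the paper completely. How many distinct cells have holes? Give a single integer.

Op 1 fold_left: fold axis v@16; visible region now rows[0,8) x cols[0,16) = 8x16
Op 2 fold_up: fold axis h@4; visible region now rows[0,4) x cols[0,16) = 4x16
Op 3 fold_left: fold axis v@8; visible region now rows[0,4) x cols[0,8) = 4x8
Op 4 fold_right: fold axis v@4; visible region now rows[0,4) x cols[4,8) = 4x4
Op 5 cut(2, 2): punch at orig (2,6); cuts so far [(2, 6)]; region rows[0,4) x cols[4,8) = 4x4
Op 6 cut(1, 3): punch at orig (1,7); cuts so far [(1, 7), (2, 6)]; region rows[0,4) x cols[4,8) = 4x4
Op 7 cut(0, 1): punch at orig (0,5); cuts so far [(0, 5), (1, 7), (2, 6)]; region rows[0,4) x cols[4,8) = 4x4
Unfold 1 (reflect across v@4): 6 holes -> [(0, 2), (0, 5), (1, 0), (1, 7), (2, 1), (2, 6)]
Unfold 2 (reflect across v@8): 12 holes -> [(0, 2), (0, 5), (0, 10), (0, 13), (1, 0), (1, 7), (1, 8), (1, 15), (2, 1), (2, 6), (2, 9), (2, 14)]
Unfold 3 (reflect across h@4): 24 holes -> [(0, 2), (0, 5), (0, 10), (0, 13), (1, 0), (1, 7), (1, 8), (1, 15), (2, 1), (2, 6), (2, 9), (2, 14), (5, 1), (5, 6), (5, 9), (5, 14), (6, 0), (6, 7), (6, 8), (6, 15), (7, 2), (7, 5), (7, 10), (7, 13)]
Unfold 4 (reflect across v@16): 48 holes -> [(0, 2), (0, 5), (0, 10), (0, 13), (0, 18), (0, 21), (0, 26), (0, 29), (1, 0), (1, 7), (1, 8), (1, 15), (1, 16), (1, 23), (1, 24), (1, 31), (2, 1), (2, 6), (2, 9), (2, 14), (2, 17), (2, 22), (2, 25), (2, 30), (5, 1), (5, 6), (5, 9), (5, 14), (5, 17), (5, 22), (5, 25), (5, 30), (6, 0), (6, 7), (6, 8), (6, 15), (6, 16), (6, 23), (6, 24), (6, 31), (7, 2), (7, 5), (7, 10), (7, 13), (7, 18), (7, 21), (7, 26), (7, 29)]

Answer: 48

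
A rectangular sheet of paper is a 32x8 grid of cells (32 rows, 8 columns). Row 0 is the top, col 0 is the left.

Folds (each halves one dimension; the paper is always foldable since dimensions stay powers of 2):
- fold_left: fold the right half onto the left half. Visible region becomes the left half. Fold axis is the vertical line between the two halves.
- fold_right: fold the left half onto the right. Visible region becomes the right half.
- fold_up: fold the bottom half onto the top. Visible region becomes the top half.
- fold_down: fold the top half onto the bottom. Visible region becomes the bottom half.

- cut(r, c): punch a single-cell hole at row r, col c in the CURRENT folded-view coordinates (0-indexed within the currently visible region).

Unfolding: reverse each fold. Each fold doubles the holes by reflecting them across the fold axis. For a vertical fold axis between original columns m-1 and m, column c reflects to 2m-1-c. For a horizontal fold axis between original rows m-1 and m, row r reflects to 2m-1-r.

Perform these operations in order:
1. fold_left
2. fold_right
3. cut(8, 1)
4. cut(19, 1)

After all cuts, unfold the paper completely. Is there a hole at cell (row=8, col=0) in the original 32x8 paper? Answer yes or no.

Op 1 fold_left: fold axis v@4; visible region now rows[0,32) x cols[0,4) = 32x4
Op 2 fold_right: fold axis v@2; visible region now rows[0,32) x cols[2,4) = 32x2
Op 3 cut(8, 1): punch at orig (8,3); cuts so far [(8, 3)]; region rows[0,32) x cols[2,4) = 32x2
Op 4 cut(19, 1): punch at orig (19,3); cuts so far [(8, 3), (19, 3)]; region rows[0,32) x cols[2,4) = 32x2
Unfold 1 (reflect across v@2): 4 holes -> [(8, 0), (8, 3), (19, 0), (19, 3)]
Unfold 2 (reflect across v@4): 8 holes -> [(8, 0), (8, 3), (8, 4), (8, 7), (19, 0), (19, 3), (19, 4), (19, 7)]
Holes: [(8, 0), (8, 3), (8, 4), (8, 7), (19, 0), (19, 3), (19, 4), (19, 7)]

Answer: yes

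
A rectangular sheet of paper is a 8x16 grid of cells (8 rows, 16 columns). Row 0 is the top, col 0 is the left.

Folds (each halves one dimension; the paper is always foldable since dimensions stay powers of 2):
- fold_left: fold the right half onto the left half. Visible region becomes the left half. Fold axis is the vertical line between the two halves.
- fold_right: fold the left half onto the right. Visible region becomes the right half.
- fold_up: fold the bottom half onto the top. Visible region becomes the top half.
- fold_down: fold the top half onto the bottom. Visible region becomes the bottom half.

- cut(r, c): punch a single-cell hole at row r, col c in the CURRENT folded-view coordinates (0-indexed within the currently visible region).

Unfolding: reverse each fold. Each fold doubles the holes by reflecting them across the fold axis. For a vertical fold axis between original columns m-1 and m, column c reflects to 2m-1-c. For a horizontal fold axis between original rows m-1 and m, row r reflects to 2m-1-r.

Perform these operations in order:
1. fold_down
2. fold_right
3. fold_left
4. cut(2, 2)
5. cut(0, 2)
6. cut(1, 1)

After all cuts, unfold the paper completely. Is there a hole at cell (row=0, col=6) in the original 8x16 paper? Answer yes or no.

Answer: no

Derivation:
Op 1 fold_down: fold axis h@4; visible region now rows[4,8) x cols[0,16) = 4x16
Op 2 fold_right: fold axis v@8; visible region now rows[4,8) x cols[8,16) = 4x8
Op 3 fold_left: fold axis v@12; visible region now rows[4,8) x cols[8,12) = 4x4
Op 4 cut(2, 2): punch at orig (6,10); cuts so far [(6, 10)]; region rows[4,8) x cols[8,12) = 4x4
Op 5 cut(0, 2): punch at orig (4,10); cuts so far [(4, 10), (6, 10)]; region rows[4,8) x cols[8,12) = 4x4
Op 6 cut(1, 1): punch at orig (5,9); cuts so far [(4, 10), (5, 9), (6, 10)]; region rows[4,8) x cols[8,12) = 4x4
Unfold 1 (reflect across v@12): 6 holes -> [(4, 10), (4, 13), (5, 9), (5, 14), (6, 10), (6, 13)]
Unfold 2 (reflect across v@8): 12 holes -> [(4, 2), (4, 5), (4, 10), (4, 13), (5, 1), (5, 6), (5, 9), (5, 14), (6, 2), (6, 5), (6, 10), (6, 13)]
Unfold 3 (reflect across h@4): 24 holes -> [(1, 2), (1, 5), (1, 10), (1, 13), (2, 1), (2, 6), (2, 9), (2, 14), (3, 2), (3, 5), (3, 10), (3, 13), (4, 2), (4, 5), (4, 10), (4, 13), (5, 1), (5, 6), (5, 9), (5, 14), (6, 2), (6, 5), (6, 10), (6, 13)]
Holes: [(1, 2), (1, 5), (1, 10), (1, 13), (2, 1), (2, 6), (2, 9), (2, 14), (3, 2), (3, 5), (3, 10), (3, 13), (4, 2), (4, 5), (4, 10), (4, 13), (5, 1), (5, 6), (5, 9), (5, 14), (6, 2), (6, 5), (6, 10), (6, 13)]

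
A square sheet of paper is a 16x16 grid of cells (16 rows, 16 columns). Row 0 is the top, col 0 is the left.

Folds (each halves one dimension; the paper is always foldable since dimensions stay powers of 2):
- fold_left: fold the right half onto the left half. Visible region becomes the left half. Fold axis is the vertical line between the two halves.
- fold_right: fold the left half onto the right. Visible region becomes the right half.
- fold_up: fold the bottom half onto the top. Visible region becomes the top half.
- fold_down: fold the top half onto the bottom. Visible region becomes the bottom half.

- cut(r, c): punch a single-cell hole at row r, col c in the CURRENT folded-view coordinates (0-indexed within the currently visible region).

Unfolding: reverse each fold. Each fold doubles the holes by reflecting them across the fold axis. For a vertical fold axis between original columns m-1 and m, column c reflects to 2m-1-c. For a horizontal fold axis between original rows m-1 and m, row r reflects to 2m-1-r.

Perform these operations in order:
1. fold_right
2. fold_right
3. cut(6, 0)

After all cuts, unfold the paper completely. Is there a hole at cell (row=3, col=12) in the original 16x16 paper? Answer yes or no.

Answer: no

Derivation:
Op 1 fold_right: fold axis v@8; visible region now rows[0,16) x cols[8,16) = 16x8
Op 2 fold_right: fold axis v@12; visible region now rows[0,16) x cols[12,16) = 16x4
Op 3 cut(6, 0): punch at orig (6,12); cuts so far [(6, 12)]; region rows[0,16) x cols[12,16) = 16x4
Unfold 1 (reflect across v@12): 2 holes -> [(6, 11), (6, 12)]
Unfold 2 (reflect across v@8): 4 holes -> [(6, 3), (6, 4), (6, 11), (6, 12)]
Holes: [(6, 3), (6, 4), (6, 11), (6, 12)]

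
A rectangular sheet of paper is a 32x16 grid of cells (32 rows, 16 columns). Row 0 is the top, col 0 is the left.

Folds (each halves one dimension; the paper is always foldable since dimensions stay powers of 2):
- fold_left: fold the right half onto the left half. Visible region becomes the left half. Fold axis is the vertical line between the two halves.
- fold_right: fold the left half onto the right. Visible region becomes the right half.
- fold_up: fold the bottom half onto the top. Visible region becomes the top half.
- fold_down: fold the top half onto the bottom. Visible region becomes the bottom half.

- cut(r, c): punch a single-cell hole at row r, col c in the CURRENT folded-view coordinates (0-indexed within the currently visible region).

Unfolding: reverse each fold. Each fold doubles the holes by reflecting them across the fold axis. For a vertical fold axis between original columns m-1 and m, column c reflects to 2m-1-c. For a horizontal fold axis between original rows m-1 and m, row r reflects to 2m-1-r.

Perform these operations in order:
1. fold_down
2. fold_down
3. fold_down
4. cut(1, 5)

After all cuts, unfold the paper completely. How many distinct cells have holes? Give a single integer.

Answer: 8

Derivation:
Op 1 fold_down: fold axis h@16; visible region now rows[16,32) x cols[0,16) = 16x16
Op 2 fold_down: fold axis h@24; visible region now rows[24,32) x cols[0,16) = 8x16
Op 3 fold_down: fold axis h@28; visible region now rows[28,32) x cols[0,16) = 4x16
Op 4 cut(1, 5): punch at orig (29,5); cuts so far [(29, 5)]; region rows[28,32) x cols[0,16) = 4x16
Unfold 1 (reflect across h@28): 2 holes -> [(26, 5), (29, 5)]
Unfold 2 (reflect across h@24): 4 holes -> [(18, 5), (21, 5), (26, 5), (29, 5)]
Unfold 3 (reflect across h@16): 8 holes -> [(2, 5), (5, 5), (10, 5), (13, 5), (18, 5), (21, 5), (26, 5), (29, 5)]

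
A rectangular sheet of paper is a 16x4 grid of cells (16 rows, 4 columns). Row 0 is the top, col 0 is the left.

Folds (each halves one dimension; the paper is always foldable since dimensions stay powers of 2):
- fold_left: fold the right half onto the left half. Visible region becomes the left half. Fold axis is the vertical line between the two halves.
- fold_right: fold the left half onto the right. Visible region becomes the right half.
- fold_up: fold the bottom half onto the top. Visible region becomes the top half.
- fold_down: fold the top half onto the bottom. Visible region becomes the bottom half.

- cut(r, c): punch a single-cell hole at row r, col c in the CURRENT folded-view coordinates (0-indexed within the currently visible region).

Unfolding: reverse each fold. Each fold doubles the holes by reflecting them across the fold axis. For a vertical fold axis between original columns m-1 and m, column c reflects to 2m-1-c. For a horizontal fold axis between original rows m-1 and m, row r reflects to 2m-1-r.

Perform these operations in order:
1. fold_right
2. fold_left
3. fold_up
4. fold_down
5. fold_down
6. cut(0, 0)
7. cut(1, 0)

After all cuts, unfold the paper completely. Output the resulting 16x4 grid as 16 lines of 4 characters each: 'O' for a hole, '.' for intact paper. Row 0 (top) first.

Op 1 fold_right: fold axis v@2; visible region now rows[0,16) x cols[2,4) = 16x2
Op 2 fold_left: fold axis v@3; visible region now rows[0,16) x cols[2,3) = 16x1
Op 3 fold_up: fold axis h@8; visible region now rows[0,8) x cols[2,3) = 8x1
Op 4 fold_down: fold axis h@4; visible region now rows[4,8) x cols[2,3) = 4x1
Op 5 fold_down: fold axis h@6; visible region now rows[6,8) x cols[2,3) = 2x1
Op 6 cut(0, 0): punch at orig (6,2); cuts so far [(6, 2)]; region rows[6,8) x cols[2,3) = 2x1
Op 7 cut(1, 0): punch at orig (7,2); cuts so far [(6, 2), (7, 2)]; region rows[6,8) x cols[2,3) = 2x1
Unfold 1 (reflect across h@6): 4 holes -> [(4, 2), (5, 2), (6, 2), (7, 2)]
Unfold 2 (reflect across h@4): 8 holes -> [(0, 2), (1, 2), (2, 2), (3, 2), (4, 2), (5, 2), (6, 2), (7, 2)]
Unfold 3 (reflect across h@8): 16 holes -> [(0, 2), (1, 2), (2, 2), (3, 2), (4, 2), (5, 2), (6, 2), (7, 2), (8, 2), (9, 2), (10, 2), (11, 2), (12, 2), (13, 2), (14, 2), (15, 2)]
Unfold 4 (reflect across v@3): 32 holes -> [(0, 2), (0, 3), (1, 2), (1, 3), (2, 2), (2, 3), (3, 2), (3, 3), (4, 2), (4, 3), (5, 2), (5, 3), (6, 2), (6, 3), (7, 2), (7, 3), (8, 2), (8, 3), (9, 2), (9, 3), (10, 2), (10, 3), (11, 2), (11, 3), (12, 2), (12, 3), (13, 2), (13, 3), (14, 2), (14, 3), (15, 2), (15, 3)]
Unfold 5 (reflect across v@2): 64 holes -> [(0, 0), (0, 1), (0, 2), (0, 3), (1, 0), (1, 1), (1, 2), (1, 3), (2, 0), (2, 1), (2, 2), (2, 3), (3, 0), (3, 1), (3, 2), (3, 3), (4, 0), (4, 1), (4, 2), (4, 3), (5, 0), (5, 1), (5, 2), (5, 3), (6, 0), (6, 1), (6, 2), (6, 3), (7, 0), (7, 1), (7, 2), (7, 3), (8, 0), (8, 1), (8, 2), (8, 3), (9, 0), (9, 1), (9, 2), (9, 3), (10, 0), (10, 1), (10, 2), (10, 3), (11, 0), (11, 1), (11, 2), (11, 3), (12, 0), (12, 1), (12, 2), (12, 3), (13, 0), (13, 1), (13, 2), (13, 3), (14, 0), (14, 1), (14, 2), (14, 3), (15, 0), (15, 1), (15, 2), (15, 3)]

Answer: OOOO
OOOO
OOOO
OOOO
OOOO
OOOO
OOOO
OOOO
OOOO
OOOO
OOOO
OOOO
OOOO
OOOO
OOOO
OOOO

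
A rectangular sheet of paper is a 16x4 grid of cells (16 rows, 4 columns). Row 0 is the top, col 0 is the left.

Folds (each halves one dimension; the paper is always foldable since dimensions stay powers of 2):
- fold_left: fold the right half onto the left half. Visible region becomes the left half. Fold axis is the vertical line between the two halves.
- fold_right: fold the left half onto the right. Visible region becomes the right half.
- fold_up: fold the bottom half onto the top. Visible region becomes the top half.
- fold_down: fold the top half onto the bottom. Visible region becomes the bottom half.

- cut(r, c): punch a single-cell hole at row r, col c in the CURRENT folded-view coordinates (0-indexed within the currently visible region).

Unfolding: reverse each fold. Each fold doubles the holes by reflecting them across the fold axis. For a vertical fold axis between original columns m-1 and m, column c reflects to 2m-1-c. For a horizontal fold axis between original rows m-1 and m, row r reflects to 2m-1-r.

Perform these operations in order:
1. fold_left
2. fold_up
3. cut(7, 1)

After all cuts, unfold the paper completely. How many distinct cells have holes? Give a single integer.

Op 1 fold_left: fold axis v@2; visible region now rows[0,16) x cols[0,2) = 16x2
Op 2 fold_up: fold axis h@8; visible region now rows[0,8) x cols[0,2) = 8x2
Op 3 cut(7, 1): punch at orig (7,1); cuts so far [(7, 1)]; region rows[0,8) x cols[0,2) = 8x2
Unfold 1 (reflect across h@8): 2 holes -> [(7, 1), (8, 1)]
Unfold 2 (reflect across v@2): 4 holes -> [(7, 1), (7, 2), (8, 1), (8, 2)]

Answer: 4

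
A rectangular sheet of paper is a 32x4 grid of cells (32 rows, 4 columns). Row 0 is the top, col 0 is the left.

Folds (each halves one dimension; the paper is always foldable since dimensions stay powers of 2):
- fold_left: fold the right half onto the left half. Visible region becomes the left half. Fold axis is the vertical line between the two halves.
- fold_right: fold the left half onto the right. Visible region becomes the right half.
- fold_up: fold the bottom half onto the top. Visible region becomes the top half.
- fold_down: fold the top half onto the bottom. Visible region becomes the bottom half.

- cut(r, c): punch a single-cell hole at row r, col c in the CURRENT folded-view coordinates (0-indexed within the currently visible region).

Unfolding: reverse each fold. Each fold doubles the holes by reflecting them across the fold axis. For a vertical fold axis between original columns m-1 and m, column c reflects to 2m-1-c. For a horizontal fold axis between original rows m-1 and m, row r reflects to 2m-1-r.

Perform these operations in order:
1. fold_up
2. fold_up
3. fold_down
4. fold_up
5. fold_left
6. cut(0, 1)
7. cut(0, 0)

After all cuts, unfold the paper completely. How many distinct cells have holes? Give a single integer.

Answer: 64

Derivation:
Op 1 fold_up: fold axis h@16; visible region now rows[0,16) x cols[0,4) = 16x4
Op 2 fold_up: fold axis h@8; visible region now rows[0,8) x cols[0,4) = 8x4
Op 3 fold_down: fold axis h@4; visible region now rows[4,8) x cols[0,4) = 4x4
Op 4 fold_up: fold axis h@6; visible region now rows[4,6) x cols[0,4) = 2x4
Op 5 fold_left: fold axis v@2; visible region now rows[4,6) x cols[0,2) = 2x2
Op 6 cut(0, 1): punch at orig (4,1); cuts so far [(4, 1)]; region rows[4,6) x cols[0,2) = 2x2
Op 7 cut(0, 0): punch at orig (4,0); cuts so far [(4, 0), (4, 1)]; region rows[4,6) x cols[0,2) = 2x2
Unfold 1 (reflect across v@2): 4 holes -> [(4, 0), (4, 1), (4, 2), (4, 3)]
Unfold 2 (reflect across h@6): 8 holes -> [(4, 0), (4, 1), (4, 2), (4, 3), (7, 0), (7, 1), (7, 2), (7, 3)]
Unfold 3 (reflect across h@4): 16 holes -> [(0, 0), (0, 1), (0, 2), (0, 3), (3, 0), (3, 1), (3, 2), (3, 3), (4, 0), (4, 1), (4, 2), (4, 3), (7, 0), (7, 1), (7, 2), (7, 3)]
Unfold 4 (reflect across h@8): 32 holes -> [(0, 0), (0, 1), (0, 2), (0, 3), (3, 0), (3, 1), (3, 2), (3, 3), (4, 0), (4, 1), (4, 2), (4, 3), (7, 0), (7, 1), (7, 2), (7, 3), (8, 0), (8, 1), (8, 2), (8, 3), (11, 0), (11, 1), (11, 2), (11, 3), (12, 0), (12, 1), (12, 2), (12, 3), (15, 0), (15, 1), (15, 2), (15, 3)]
Unfold 5 (reflect across h@16): 64 holes -> [(0, 0), (0, 1), (0, 2), (0, 3), (3, 0), (3, 1), (3, 2), (3, 3), (4, 0), (4, 1), (4, 2), (4, 3), (7, 0), (7, 1), (7, 2), (7, 3), (8, 0), (8, 1), (8, 2), (8, 3), (11, 0), (11, 1), (11, 2), (11, 3), (12, 0), (12, 1), (12, 2), (12, 3), (15, 0), (15, 1), (15, 2), (15, 3), (16, 0), (16, 1), (16, 2), (16, 3), (19, 0), (19, 1), (19, 2), (19, 3), (20, 0), (20, 1), (20, 2), (20, 3), (23, 0), (23, 1), (23, 2), (23, 3), (24, 0), (24, 1), (24, 2), (24, 3), (27, 0), (27, 1), (27, 2), (27, 3), (28, 0), (28, 1), (28, 2), (28, 3), (31, 0), (31, 1), (31, 2), (31, 3)]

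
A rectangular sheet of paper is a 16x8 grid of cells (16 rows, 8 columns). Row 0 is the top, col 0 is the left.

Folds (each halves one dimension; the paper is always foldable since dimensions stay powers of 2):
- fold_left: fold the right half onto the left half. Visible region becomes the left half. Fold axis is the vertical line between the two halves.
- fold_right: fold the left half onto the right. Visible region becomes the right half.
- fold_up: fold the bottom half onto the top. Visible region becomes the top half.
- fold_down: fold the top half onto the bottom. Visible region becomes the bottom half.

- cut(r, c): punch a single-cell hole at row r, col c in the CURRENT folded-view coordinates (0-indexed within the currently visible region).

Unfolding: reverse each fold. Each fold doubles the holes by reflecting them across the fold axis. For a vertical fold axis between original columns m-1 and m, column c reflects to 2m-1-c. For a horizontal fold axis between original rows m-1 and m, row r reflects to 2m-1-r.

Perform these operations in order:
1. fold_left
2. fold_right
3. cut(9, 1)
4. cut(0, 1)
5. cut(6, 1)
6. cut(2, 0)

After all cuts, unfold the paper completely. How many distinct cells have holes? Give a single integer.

Answer: 16

Derivation:
Op 1 fold_left: fold axis v@4; visible region now rows[0,16) x cols[0,4) = 16x4
Op 2 fold_right: fold axis v@2; visible region now rows[0,16) x cols[2,4) = 16x2
Op 3 cut(9, 1): punch at orig (9,3); cuts so far [(9, 3)]; region rows[0,16) x cols[2,4) = 16x2
Op 4 cut(0, 1): punch at orig (0,3); cuts so far [(0, 3), (9, 3)]; region rows[0,16) x cols[2,4) = 16x2
Op 5 cut(6, 1): punch at orig (6,3); cuts so far [(0, 3), (6, 3), (9, 3)]; region rows[0,16) x cols[2,4) = 16x2
Op 6 cut(2, 0): punch at orig (2,2); cuts so far [(0, 3), (2, 2), (6, 3), (9, 3)]; region rows[0,16) x cols[2,4) = 16x2
Unfold 1 (reflect across v@2): 8 holes -> [(0, 0), (0, 3), (2, 1), (2, 2), (6, 0), (6, 3), (9, 0), (9, 3)]
Unfold 2 (reflect across v@4): 16 holes -> [(0, 0), (0, 3), (0, 4), (0, 7), (2, 1), (2, 2), (2, 5), (2, 6), (6, 0), (6, 3), (6, 4), (6, 7), (9, 0), (9, 3), (9, 4), (9, 7)]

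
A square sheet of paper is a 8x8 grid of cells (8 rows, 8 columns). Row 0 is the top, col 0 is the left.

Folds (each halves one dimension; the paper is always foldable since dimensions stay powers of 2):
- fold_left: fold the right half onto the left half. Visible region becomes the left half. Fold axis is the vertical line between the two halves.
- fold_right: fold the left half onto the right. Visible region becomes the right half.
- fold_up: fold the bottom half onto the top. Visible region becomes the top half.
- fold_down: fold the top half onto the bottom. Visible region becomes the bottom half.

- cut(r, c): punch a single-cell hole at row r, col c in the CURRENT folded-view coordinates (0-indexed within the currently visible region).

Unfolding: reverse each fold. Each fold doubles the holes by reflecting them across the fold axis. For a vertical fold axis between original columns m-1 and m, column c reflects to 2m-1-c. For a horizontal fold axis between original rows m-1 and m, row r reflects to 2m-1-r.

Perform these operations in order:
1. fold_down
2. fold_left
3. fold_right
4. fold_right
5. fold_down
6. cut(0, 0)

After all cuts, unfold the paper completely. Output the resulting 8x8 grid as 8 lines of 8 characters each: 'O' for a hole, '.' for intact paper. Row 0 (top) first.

Op 1 fold_down: fold axis h@4; visible region now rows[4,8) x cols[0,8) = 4x8
Op 2 fold_left: fold axis v@4; visible region now rows[4,8) x cols[0,4) = 4x4
Op 3 fold_right: fold axis v@2; visible region now rows[4,8) x cols[2,4) = 4x2
Op 4 fold_right: fold axis v@3; visible region now rows[4,8) x cols[3,4) = 4x1
Op 5 fold_down: fold axis h@6; visible region now rows[6,8) x cols[3,4) = 2x1
Op 6 cut(0, 0): punch at orig (6,3); cuts so far [(6, 3)]; region rows[6,8) x cols[3,4) = 2x1
Unfold 1 (reflect across h@6): 2 holes -> [(5, 3), (6, 3)]
Unfold 2 (reflect across v@3): 4 holes -> [(5, 2), (5, 3), (6, 2), (6, 3)]
Unfold 3 (reflect across v@2): 8 holes -> [(5, 0), (5, 1), (5, 2), (5, 3), (6, 0), (6, 1), (6, 2), (6, 3)]
Unfold 4 (reflect across v@4): 16 holes -> [(5, 0), (5, 1), (5, 2), (5, 3), (5, 4), (5, 5), (5, 6), (5, 7), (6, 0), (6, 1), (6, 2), (6, 3), (6, 4), (6, 5), (6, 6), (6, 7)]
Unfold 5 (reflect across h@4): 32 holes -> [(1, 0), (1, 1), (1, 2), (1, 3), (1, 4), (1, 5), (1, 6), (1, 7), (2, 0), (2, 1), (2, 2), (2, 3), (2, 4), (2, 5), (2, 6), (2, 7), (5, 0), (5, 1), (5, 2), (5, 3), (5, 4), (5, 5), (5, 6), (5, 7), (6, 0), (6, 1), (6, 2), (6, 3), (6, 4), (6, 5), (6, 6), (6, 7)]

Answer: ........
OOOOOOOO
OOOOOOOO
........
........
OOOOOOOO
OOOOOOOO
........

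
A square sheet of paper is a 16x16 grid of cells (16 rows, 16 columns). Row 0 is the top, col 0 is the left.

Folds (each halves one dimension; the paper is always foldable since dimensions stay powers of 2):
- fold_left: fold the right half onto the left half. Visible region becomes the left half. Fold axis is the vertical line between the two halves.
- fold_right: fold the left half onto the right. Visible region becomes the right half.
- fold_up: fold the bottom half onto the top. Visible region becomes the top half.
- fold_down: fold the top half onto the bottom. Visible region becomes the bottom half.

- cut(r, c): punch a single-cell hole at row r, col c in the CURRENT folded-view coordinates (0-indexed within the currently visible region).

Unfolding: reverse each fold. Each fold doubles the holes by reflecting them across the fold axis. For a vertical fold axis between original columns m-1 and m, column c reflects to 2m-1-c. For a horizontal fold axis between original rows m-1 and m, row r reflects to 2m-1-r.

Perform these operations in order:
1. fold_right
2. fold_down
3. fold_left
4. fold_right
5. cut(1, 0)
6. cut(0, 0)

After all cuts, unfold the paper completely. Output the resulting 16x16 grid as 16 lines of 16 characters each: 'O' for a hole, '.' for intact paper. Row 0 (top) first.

Answer: ................
................
................
................
................
................
.OO..OO..OO..OO.
.OO..OO..OO..OO.
.OO..OO..OO..OO.
.OO..OO..OO..OO.
................
................
................
................
................
................

Derivation:
Op 1 fold_right: fold axis v@8; visible region now rows[0,16) x cols[8,16) = 16x8
Op 2 fold_down: fold axis h@8; visible region now rows[8,16) x cols[8,16) = 8x8
Op 3 fold_left: fold axis v@12; visible region now rows[8,16) x cols[8,12) = 8x4
Op 4 fold_right: fold axis v@10; visible region now rows[8,16) x cols[10,12) = 8x2
Op 5 cut(1, 0): punch at orig (9,10); cuts so far [(9, 10)]; region rows[8,16) x cols[10,12) = 8x2
Op 6 cut(0, 0): punch at orig (8,10); cuts so far [(8, 10), (9, 10)]; region rows[8,16) x cols[10,12) = 8x2
Unfold 1 (reflect across v@10): 4 holes -> [(8, 9), (8, 10), (9, 9), (9, 10)]
Unfold 2 (reflect across v@12): 8 holes -> [(8, 9), (8, 10), (8, 13), (8, 14), (9, 9), (9, 10), (9, 13), (9, 14)]
Unfold 3 (reflect across h@8): 16 holes -> [(6, 9), (6, 10), (6, 13), (6, 14), (7, 9), (7, 10), (7, 13), (7, 14), (8, 9), (8, 10), (8, 13), (8, 14), (9, 9), (9, 10), (9, 13), (9, 14)]
Unfold 4 (reflect across v@8): 32 holes -> [(6, 1), (6, 2), (6, 5), (6, 6), (6, 9), (6, 10), (6, 13), (6, 14), (7, 1), (7, 2), (7, 5), (7, 6), (7, 9), (7, 10), (7, 13), (7, 14), (8, 1), (8, 2), (8, 5), (8, 6), (8, 9), (8, 10), (8, 13), (8, 14), (9, 1), (9, 2), (9, 5), (9, 6), (9, 9), (9, 10), (9, 13), (9, 14)]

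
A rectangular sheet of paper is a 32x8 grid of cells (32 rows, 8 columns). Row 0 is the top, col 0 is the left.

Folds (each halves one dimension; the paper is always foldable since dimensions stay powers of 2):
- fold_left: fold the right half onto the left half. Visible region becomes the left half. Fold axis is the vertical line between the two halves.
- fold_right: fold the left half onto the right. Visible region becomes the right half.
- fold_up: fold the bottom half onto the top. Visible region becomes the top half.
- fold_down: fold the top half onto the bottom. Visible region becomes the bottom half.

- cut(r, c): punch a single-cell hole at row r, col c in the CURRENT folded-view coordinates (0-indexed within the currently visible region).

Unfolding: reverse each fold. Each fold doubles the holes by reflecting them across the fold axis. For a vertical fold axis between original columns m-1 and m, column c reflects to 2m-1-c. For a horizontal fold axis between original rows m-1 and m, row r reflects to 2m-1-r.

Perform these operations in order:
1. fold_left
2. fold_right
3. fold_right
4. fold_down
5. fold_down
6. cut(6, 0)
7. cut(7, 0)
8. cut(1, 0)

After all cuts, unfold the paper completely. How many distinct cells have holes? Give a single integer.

Op 1 fold_left: fold axis v@4; visible region now rows[0,32) x cols[0,4) = 32x4
Op 2 fold_right: fold axis v@2; visible region now rows[0,32) x cols[2,4) = 32x2
Op 3 fold_right: fold axis v@3; visible region now rows[0,32) x cols[3,4) = 32x1
Op 4 fold_down: fold axis h@16; visible region now rows[16,32) x cols[3,4) = 16x1
Op 5 fold_down: fold axis h@24; visible region now rows[24,32) x cols[3,4) = 8x1
Op 6 cut(6, 0): punch at orig (30,3); cuts so far [(30, 3)]; region rows[24,32) x cols[3,4) = 8x1
Op 7 cut(7, 0): punch at orig (31,3); cuts so far [(30, 3), (31, 3)]; region rows[24,32) x cols[3,4) = 8x1
Op 8 cut(1, 0): punch at orig (25,3); cuts so far [(25, 3), (30, 3), (31, 3)]; region rows[24,32) x cols[3,4) = 8x1
Unfold 1 (reflect across h@24): 6 holes -> [(16, 3), (17, 3), (22, 3), (25, 3), (30, 3), (31, 3)]
Unfold 2 (reflect across h@16): 12 holes -> [(0, 3), (1, 3), (6, 3), (9, 3), (14, 3), (15, 3), (16, 3), (17, 3), (22, 3), (25, 3), (30, 3), (31, 3)]
Unfold 3 (reflect across v@3): 24 holes -> [(0, 2), (0, 3), (1, 2), (1, 3), (6, 2), (6, 3), (9, 2), (9, 3), (14, 2), (14, 3), (15, 2), (15, 3), (16, 2), (16, 3), (17, 2), (17, 3), (22, 2), (22, 3), (25, 2), (25, 3), (30, 2), (30, 3), (31, 2), (31, 3)]
Unfold 4 (reflect across v@2): 48 holes -> [(0, 0), (0, 1), (0, 2), (0, 3), (1, 0), (1, 1), (1, 2), (1, 3), (6, 0), (6, 1), (6, 2), (6, 3), (9, 0), (9, 1), (9, 2), (9, 3), (14, 0), (14, 1), (14, 2), (14, 3), (15, 0), (15, 1), (15, 2), (15, 3), (16, 0), (16, 1), (16, 2), (16, 3), (17, 0), (17, 1), (17, 2), (17, 3), (22, 0), (22, 1), (22, 2), (22, 3), (25, 0), (25, 1), (25, 2), (25, 3), (30, 0), (30, 1), (30, 2), (30, 3), (31, 0), (31, 1), (31, 2), (31, 3)]
Unfold 5 (reflect across v@4): 96 holes -> [(0, 0), (0, 1), (0, 2), (0, 3), (0, 4), (0, 5), (0, 6), (0, 7), (1, 0), (1, 1), (1, 2), (1, 3), (1, 4), (1, 5), (1, 6), (1, 7), (6, 0), (6, 1), (6, 2), (6, 3), (6, 4), (6, 5), (6, 6), (6, 7), (9, 0), (9, 1), (9, 2), (9, 3), (9, 4), (9, 5), (9, 6), (9, 7), (14, 0), (14, 1), (14, 2), (14, 3), (14, 4), (14, 5), (14, 6), (14, 7), (15, 0), (15, 1), (15, 2), (15, 3), (15, 4), (15, 5), (15, 6), (15, 7), (16, 0), (16, 1), (16, 2), (16, 3), (16, 4), (16, 5), (16, 6), (16, 7), (17, 0), (17, 1), (17, 2), (17, 3), (17, 4), (17, 5), (17, 6), (17, 7), (22, 0), (22, 1), (22, 2), (22, 3), (22, 4), (22, 5), (22, 6), (22, 7), (25, 0), (25, 1), (25, 2), (25, 3), (25, 4), (25, 5), (25, 6), (25, 7), (30, 0), (30, 1), (30, 2), (30, 3), (30, 4), (30, 5), (30, 6), (30, 7), (31, 0), (31, 1), (31, 2), (31, 3), (31, 4), (31, 5), (31, 6), (31, 7)]

Answer: 96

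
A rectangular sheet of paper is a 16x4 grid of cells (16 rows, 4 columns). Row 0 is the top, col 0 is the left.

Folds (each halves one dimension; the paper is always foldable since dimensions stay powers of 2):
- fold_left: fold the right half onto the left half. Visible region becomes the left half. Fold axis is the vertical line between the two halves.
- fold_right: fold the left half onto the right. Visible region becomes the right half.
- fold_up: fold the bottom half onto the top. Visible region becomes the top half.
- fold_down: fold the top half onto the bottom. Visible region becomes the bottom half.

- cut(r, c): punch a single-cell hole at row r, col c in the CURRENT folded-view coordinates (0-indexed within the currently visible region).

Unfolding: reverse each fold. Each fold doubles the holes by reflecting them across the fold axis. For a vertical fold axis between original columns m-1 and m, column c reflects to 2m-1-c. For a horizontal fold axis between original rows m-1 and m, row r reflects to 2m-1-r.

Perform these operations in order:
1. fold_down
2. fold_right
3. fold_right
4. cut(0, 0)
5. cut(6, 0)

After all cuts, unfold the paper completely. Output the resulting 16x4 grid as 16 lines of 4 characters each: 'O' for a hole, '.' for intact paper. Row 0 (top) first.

Op 1 fold_down: fold axis h@8; visible region now rows[8,16) x cols[0,4) = 8x4
Op 2 fold_right: fold axis v@2; visible region now rows[8,16) x cols[2,4) = 8x2
Op 3 fold_right: fold axis v@3; visible region now rows[8,16) x cols[3,4) = 8x1
Op 4 cut(0, 0): punch at orig (8,3); cuts so far [(8, 3)]; region rows[8,16) x cols[3,4) = 8x1
Op 5 cut(6, 0): punch at orig (14,3); cuts so far [(8, 3), (14, 3)]; region rows[8,16) x cols[3,4) = 8x1
Unfold 1 (reflect across v@3): 4 holes -> [(8, 2), (8, 3), (14, 2), (14, 3)]
Unfold 2 (reflect across v@2): 8 holes -> [(8, 0), (8, 1), (8, 2), (8, 3), (14, 0), (14, 1), (14, 2), (14, 3)]
Unfold 3 (reflect across h@8): 16 holes -> [(1, 0), (1, 1), (1, 2), (1, 3), (7, 0), (7, 1), (7, 2), (7, 3), (8, 0), (8, 1), (8, 2), (8, 3), (14, 0), (14, 1), (14, 2), (14, 3)]

Answer: ....
OOOO
....
....
....
....
....
OOOO
OOOO
....
....
....
....
....
OOOO
....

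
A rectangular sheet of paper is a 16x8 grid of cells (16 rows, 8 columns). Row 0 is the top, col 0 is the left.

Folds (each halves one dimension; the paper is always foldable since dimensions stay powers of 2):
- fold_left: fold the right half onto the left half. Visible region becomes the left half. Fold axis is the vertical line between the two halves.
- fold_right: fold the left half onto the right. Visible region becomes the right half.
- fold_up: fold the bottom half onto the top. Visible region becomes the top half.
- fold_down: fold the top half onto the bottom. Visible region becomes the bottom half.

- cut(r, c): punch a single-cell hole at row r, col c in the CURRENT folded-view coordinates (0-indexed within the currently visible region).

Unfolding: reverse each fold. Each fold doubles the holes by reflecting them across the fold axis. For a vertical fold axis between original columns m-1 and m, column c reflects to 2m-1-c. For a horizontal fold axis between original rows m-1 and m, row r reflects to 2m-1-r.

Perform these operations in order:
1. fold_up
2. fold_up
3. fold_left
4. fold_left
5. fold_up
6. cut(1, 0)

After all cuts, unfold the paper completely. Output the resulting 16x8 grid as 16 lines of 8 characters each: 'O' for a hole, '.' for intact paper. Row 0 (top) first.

Op 1 fold_up: fold axis h@8; visible region now rows[0,8) x cols[0,8) = 8x8
Op 2 fold_up: fold axis h@4; visible region now rows[0,4) x cols[0,8) = 4x8
Op 3 fold_left: fold axis v@4; visible region now rows[0,4) x cols[0,4) = 4x4
Op 4 fold_left: fold axis v@2; visible region now rows[0,4) x cols[0,2) = 4x2
Op 5 fold_up: fold axis h@2; visible region now rows[0,2) x cols[0,2) = 2x2
Op 6 cut(1, 0): punch at orig (1,0); cuts so far [(1, 0)]; region rows[0,2) x cols[0,2) = 2x2
Unfold 1 (reflect across h@2): 2 holes -> [(1, 0), (2, 0)]
Unfold 2 (reflect across v@2): 4 holes -> [(1, 0), (1, 3), (2, 0), (2, 3)]
Unfold 3 (reflect across v@4): 8 holes -> [(1, 0), (1, 3), (1, 4), (1, 7), (2, 0), (2, 3), (2, 4), (2, 7)]
Unfold 4 (reflect across h@4): 16 holes -> [(1, 0), (1, 3), (1, 4), (1, 7), (2, 0), (2, 3), (2, 4), (2, 7), (5, 0), (5, 3), (5, 4), (5, 7), (6, 0), (6, 3), (6, 4), (6, 7)]
Unfold 5 (reflect across h@8): 32 holes -> [(1, 0), (1, 3), (1, 4), (1, 7), (2, 0), (2, 3), (2, 4), (2, 7), (5, 0), (5, 3), (5, 4), (5, 7), (6, 0), (6, 3), (6, 4), (6, 7), (9, 0), (9, 3), (9, 4), (9, 7), (10, 0), (10, 3), (10, 4), (10, 7), (13, 0), (13, 3), (13, 4), (13, 7), (14, 0), (14, 3), (14, 4), (14, 7)]

Answer: ........
O..OO..O
O..OO..O
........
........
O..OO..O
O..OO..O
........
........
O..OO..O
O..OO..O
........
........
O..OO..O
O..OO..O
........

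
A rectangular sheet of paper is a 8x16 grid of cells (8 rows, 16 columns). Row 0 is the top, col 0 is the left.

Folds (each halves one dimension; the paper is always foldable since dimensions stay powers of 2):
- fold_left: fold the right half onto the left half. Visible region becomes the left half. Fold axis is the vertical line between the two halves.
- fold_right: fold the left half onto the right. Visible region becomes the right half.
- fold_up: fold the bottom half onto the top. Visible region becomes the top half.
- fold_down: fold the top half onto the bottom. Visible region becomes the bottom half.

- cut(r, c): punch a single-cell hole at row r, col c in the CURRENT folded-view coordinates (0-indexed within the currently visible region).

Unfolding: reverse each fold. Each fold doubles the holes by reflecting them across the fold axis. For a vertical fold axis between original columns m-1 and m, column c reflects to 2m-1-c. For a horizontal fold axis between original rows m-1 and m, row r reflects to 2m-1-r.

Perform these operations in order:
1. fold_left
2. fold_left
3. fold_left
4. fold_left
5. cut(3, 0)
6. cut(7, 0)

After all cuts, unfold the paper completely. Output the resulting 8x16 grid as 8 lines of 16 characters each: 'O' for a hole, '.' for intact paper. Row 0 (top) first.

Op 1 fold_left: fold axis v@8; visible region now rows[0,8) x cols[0,8) = 8x8
Op 2 fold_left: fold axis v@4; visible region now rows[0,8) x cols[0,4) = 8x4
Op 3 fold_left: fold axis v@2; visible region now rows[0,8) x cols[0,2) = 8x2
Op 4 fold_left: fold axis v@1; visible region now rows[0,8) x cols[0,1) = 8x1
Op 5 cut(3, 0): punch at orig (3,0); cuts so far [(3, 0)]; region rows[0,8) x cols[0,1) = 8x1
Op 6 cut(7, 0): punch at orig (7,0); cuts so far [(3, 0), (7, 0)]; region rows[0,8) x cols[0,1) = 8x1
Unfold 1 (reflect across v@1): 4 holes -> [(3, 0), (3, 1), (7, 0), (7, 1)]
Unfold 2 (reflect across v@2): 8 holes -> [(3, 0), (3, 1), (3, 2), (3, 3), (7, 0), (7, 1), (7, 2), (7, 3)]
Unfold 3 (reflect across v@4): 16 holes -> [(3, 0), (3, 1), (3, 2), (3, 3), (3, 4), (3, 5), (3, 6), (3, 7), (7, 0), (7, 1), (7, 2), (7, 3), (7, 4), (7, 5), (7, 6), (7, 7)]
Unfold 4 (reflect across v@8): 32 holes -> [(3, 0), (3, 1), (3, 2), (3, 3), (3, 4), (3, 5), (3, 6), (3, 7), (3, 8), (3, 9), (3, 10), (3, 11), (3, 12), (3, 13), (3, 14), (3, 15), (7, 0), (7, 1), (7, 2), (7, 3), (7, 4), (7, 5), (7, 6), (7, 7), (7, 8), (7, 9), (7, 10), (7, 11), (7, 12), (7, 13), (7, 14), (7, 15)]

Answer: ................
................
................
OOOOOOOOOOOOOOOO
................
................
................
OOOOOOOOOOOOOOOO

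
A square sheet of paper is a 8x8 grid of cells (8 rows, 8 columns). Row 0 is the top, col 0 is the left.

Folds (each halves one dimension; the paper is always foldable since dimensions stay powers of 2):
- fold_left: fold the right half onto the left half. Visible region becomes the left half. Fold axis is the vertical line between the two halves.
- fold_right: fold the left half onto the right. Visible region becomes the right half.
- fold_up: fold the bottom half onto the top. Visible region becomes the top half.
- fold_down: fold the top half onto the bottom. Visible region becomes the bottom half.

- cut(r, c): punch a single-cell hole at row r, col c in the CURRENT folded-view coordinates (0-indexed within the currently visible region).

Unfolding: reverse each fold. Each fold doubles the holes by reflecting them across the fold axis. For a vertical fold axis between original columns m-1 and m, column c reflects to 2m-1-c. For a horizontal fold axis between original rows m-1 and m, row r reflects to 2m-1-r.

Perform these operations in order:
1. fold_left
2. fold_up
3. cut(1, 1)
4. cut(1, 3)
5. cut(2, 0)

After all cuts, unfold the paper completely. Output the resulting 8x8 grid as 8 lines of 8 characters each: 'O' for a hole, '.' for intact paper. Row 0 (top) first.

Answer: ........
.O.OO.O.
O......O
........
........
O......O
.O.OO.O.
........

Derivation:
Op 1 fold_left: fold axis v@4; visible region now rows[0,8) x cols[0,4) = 8x4
Op 2 fold_up: fold axis h@4; visible region now rows[0,4) x cols[0,4) = 4x4
Op 3 cut(1, 1): punch at orig (1,1); cuts so far [(1, 1)]; region rows[0,4) x cols[0,4) = 4x4
Op 4 cut(1, 3): punch at orig (1,3); cuts so far [(1, 1), (1, 3)]; region rows[0,4) x cols[0,4) = 4x4
Op 5 cut(2, 0): punch at orig (2,0); cuts so far [(1, 1), (1, 3), (2, 0)]; region rows[0,4) x cols[0,4) = 4x4
Unfold 1 (reflect across h@4): 6 holes -> [(1, 1), (1, 3), (2, 0), (5, 0), (6, 1), (6, 3)]
Unfold 2 (reflect across v@4): 12 holes -> [(1, 1), (1, 3), (1, 4), (1, 6), (2, 0), (2, 7), (5, 0), (5, 7), (6, 1), (6, 3), (6, 4), (6, 6)]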